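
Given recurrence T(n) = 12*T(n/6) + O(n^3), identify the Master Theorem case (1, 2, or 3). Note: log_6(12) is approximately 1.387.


Master Theorem parameters: a=12, b=6, c=3
log_b(a) = 1.387
Compare b^c with a: 6^3 = 216 > 12, so c > log_b(a).
Comparing c=3 vs log_b(a)=1.387:
3 > 1.387 => Case 3
Result: T(n) = O(n^3)
Master Theorem case = 3


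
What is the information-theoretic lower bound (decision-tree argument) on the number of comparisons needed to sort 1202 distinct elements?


A binary decision tree of height h has at most 2^h leaves and needs at least n! of them, so h >= ceil(log2(n!)).
1202! is far too large to multiply out, so use Stirling's series:
  ln(n!) ~ n ln n - n + (1/2) ln(2 pi n) + 1/(12n)  (error below 1/(360 n^3), negligible here)
  ln(1202) = 7.0917421
  n ln n = 1202 * 7.0917421 = 8524.2740
  (1/2) ln(2 pi * 1202) = (1/2) ln(7552.3887) = 4.4648
  1/(12*1202) = 0.0001
  ln(1202!) ~ 8524.2740 - 1202 + 4.4648 + 0.0001 = 7326.7389
Convert to base 2: log2(1202!) = 7326.7389 / ln 2 = 7326.7389 / 0.69314718 = 10570.2499
ceil(10570.2499) = 10571


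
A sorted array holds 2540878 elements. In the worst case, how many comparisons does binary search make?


Halving sequence: 2540878 -> 1270439 -> 635219 -> 317609 -> 158804 -> 79402 -> 39701 -> 19850 -> 9925 -> 4962 -> 2481 -> 1240 -> 620 -> 310 -> 155 -> 77 -> 38 -> 19 -> 9 -> 4 -> 2 -> 1
Number of halvings = 21
Max comparisons = 21 + 1 = 22


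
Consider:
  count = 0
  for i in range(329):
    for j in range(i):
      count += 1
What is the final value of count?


For each i, the inner loop runs i times:
  i=0: inner runs 0 times
  i=1: inner runs 1 time
  i=2: inner runs 2 times
  i=3: inner runs 3 times
  i=4: inner runs 4 times
  i=5: inner runs 5 times
  i=6: inner runs 6 times
  i=7: inner runs 7 times
  ...
Total = 0 + 1 + 2 + ... + 328 = 329*(329-1)/2 = 53956


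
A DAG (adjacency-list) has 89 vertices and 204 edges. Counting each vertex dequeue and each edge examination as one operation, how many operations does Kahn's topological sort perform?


V = 89 (vertex processing)
E = 204 (edge processing)
V + E = 89 + 204 = 293


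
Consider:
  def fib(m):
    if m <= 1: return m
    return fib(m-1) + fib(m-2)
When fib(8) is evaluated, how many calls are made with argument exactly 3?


Let N(m) = number of times fib(m) is called while evaluating fib(8).
N(8) = 1 (the initial call).
N(7) = 1 (only fib(8) calls it).
For 1 <= m <= 6: fib(m) is called by fib(m+1) and fib(m+2), so
  N(m) = N(m+1) + N(m+2).
fib(0) is called only by fib(2), so N(0) = N(2).
Walk down from m=8:
  N(8)=1, N(7)=1, N(6)=2, N(5)=3, N(4)=5, N(3)=8
N(3) = 8


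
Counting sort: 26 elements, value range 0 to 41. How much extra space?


n = 26 (output array)
k = 42 (count array for 42 distinct values)
Extra space = 26 + 42 = 68


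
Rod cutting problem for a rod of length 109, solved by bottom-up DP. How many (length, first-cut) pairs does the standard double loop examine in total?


For each subproblem length i = 1..109, the inner loop considers i possible first cuts.
Total = 1 + 2 + ... + 109
= 109*(109+1)/2
= 109*110/2 = 5995


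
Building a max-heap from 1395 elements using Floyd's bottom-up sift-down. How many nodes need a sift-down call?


In a heap of 1395 elements (0-indexed array):
  Last element index: 1394
  Parent of last element: floor((1394 - 1) / 2) = 696
  Internal nodes: indices 0 to 696
  Count = floor(1395/2) = 697


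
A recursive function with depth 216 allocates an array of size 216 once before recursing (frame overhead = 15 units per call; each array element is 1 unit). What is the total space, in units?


Array allocation: 216 units (allocated once)
Stack frames: 216 deep * 15 per frame = 3240 units
Total = 216 + 3240 = 3456


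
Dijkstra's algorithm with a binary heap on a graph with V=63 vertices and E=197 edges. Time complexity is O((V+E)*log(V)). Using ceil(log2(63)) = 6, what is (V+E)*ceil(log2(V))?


Dijkstra with a binary heap: each vertex is extracted once, each edge may relax once.
Each heap operation costs O(log V).
V + E = 63 + 197 = 260
ceil(log2(63)) = 6 (since 2^5 = 32 < 63 <= 64 = 2^6)
Total heap work = (V+E) * ceil(log2(V)) = 260 * 6 = 1560


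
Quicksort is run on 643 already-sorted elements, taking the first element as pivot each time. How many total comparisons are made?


Sum of comparisons per partition:
642 + 641 + ... + 1 + 0
= 643 * (643 - 1) / 2
= 643 * 642 / 2
= 206403


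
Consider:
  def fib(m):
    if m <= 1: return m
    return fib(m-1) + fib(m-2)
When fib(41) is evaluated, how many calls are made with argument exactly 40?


Let N(m) = number of times fib(m) is called while evaluating fib(41).
N(41) = 1 (the initial call).
N(40) = 1 (only fib(41) calls it).
For 1 <= m <= 39: fib(m) is called by fib(m+1) and fib(m+2), so
  N(m) = N(m+1) + N(m+2).
fib(0) is called only by fib(2), so N(0) = N(2).
Walk down from m=41:
  N(41)=1, N(40)=1
N(40) = 1


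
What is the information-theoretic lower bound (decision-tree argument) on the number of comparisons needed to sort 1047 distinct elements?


A binary decision tree of height h has at most 2^h leaves and needs at least n! of them, so h >= ceil(log2(n!)).
1047! is far too large to multiply out, so use Stirling's series:
  ln(n!) ~ n ln n - n + (1/2) ln(2 pi n) + 1/(12n)  (error below 1/(360 n^3), negligible here)
  ln(1047) = 6.9536842
  n ln n = 1047 * 6.9536842 = 7280.5074
  (1/2) ln(2 pi * 1047) = (1/2) ln(6578.4950) = 4.3958
  1/(12*1047) = 0.0001
  ln(1047!) ~ 7280.5074 - 1047 + 4.3958 + 0.0001 = 6237.9033
Convert to base 2: log2(1047!) = 6237.9033 / ln 2 = 6237.9033 / 0.69314718 = 8999.3922
ceil(8999.3922) = 9000


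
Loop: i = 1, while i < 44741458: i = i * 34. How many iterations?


i multiplies by 34 each step:
i = 1 -> 34 -> 1156 -> 39304 -> 1336336 -> 45435424 (stop)
Iterations = ceil(log_34(44741458)) = 5


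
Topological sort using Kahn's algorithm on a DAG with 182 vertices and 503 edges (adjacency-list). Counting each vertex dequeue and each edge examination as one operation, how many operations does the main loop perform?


Kahn's algorithm:
  1. Compute in-degrees: O(V + E)
  2. Process queue: each vertex dequeued once (O(V))
     each edge examined once (O(E))
Total = V + E = 182 + 503 = 685


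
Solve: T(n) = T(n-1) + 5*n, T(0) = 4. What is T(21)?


Expanding the recurrence:
T(21) = T(20) + 5*21
       = T(19) + 5*20 + 5*21
       ...
       = T(0) + 5*(1 + 2 + ... + 21)
       = 4 + 5 * 21*22/2
       = 4 + 5 * 231
       = 4 + 1155 = 1159


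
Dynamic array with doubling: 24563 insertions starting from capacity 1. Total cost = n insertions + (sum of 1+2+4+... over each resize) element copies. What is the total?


n = 24563
Insertion costs: 24563
Resizes copy 1, 2, 4, ... up to the largest power of 2 that is <= n-1 = 24562, i.e. 16384.
Copy costs = 1 + 2 + 4 + 8 + 16 + 32 + 64 + 128 + 256 + 512 + 1024 + 2048 + 4096 + 8192 + 16384 = 32767
Total = 24563 + 32767 = 57330


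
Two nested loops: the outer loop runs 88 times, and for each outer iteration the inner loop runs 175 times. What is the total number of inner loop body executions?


Outer loop: 88 iterations
Inner loop: 175 iterations per outer iteration
Total = 88 * 175 = 15400


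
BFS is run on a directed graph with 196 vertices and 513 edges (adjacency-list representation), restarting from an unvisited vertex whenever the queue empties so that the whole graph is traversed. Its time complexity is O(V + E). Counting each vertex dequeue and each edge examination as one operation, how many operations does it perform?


A full BFS traversal dequeues each vertex exactly once and examines each directed edge exactly once.
V = 196 (vertex processing cost)
E = 513 (edge examination cost)
Total operations proportional to V + E = 196 + 513 = 709


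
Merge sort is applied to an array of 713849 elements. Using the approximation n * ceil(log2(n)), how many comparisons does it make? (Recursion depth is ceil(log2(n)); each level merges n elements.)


Merge sort divides the array into halves recursively.
Number of levels = ceil(log2(713849)) = 20
At each level, approximately n = 713849 comparisons are needed for merging.
Total comparisons ~ n * ceil(log2(n)) = 713849 * 20 = 14276980


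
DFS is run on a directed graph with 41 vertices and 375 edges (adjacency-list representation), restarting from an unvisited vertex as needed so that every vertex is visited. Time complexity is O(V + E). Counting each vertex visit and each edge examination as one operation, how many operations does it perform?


A full DFS traversal processes each vertex exactly once (push/pop on stack).
Each directed edge is examined once.
V = 41, E = 375
V + E = 416


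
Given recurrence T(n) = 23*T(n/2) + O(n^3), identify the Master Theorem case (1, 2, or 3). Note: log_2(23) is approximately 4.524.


Master Theorem parameters: a=23, b=2, c=3
log_b(a) = 4.524
Compare b^c with a: 2^3 = 8 < 23, so c < log_b(a).
Comparing c=3 vs log_b(a)=4.524:
3 < 4.524 => Case 1
Result: T(n) = O(n^(log_2 23)) ~ O(n^4.524)
Master Theorem case = 1


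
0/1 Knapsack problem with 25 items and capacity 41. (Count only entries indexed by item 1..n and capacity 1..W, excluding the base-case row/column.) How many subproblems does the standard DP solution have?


The DP table is indexed by (item, capacity).
Rows: 25 items
Columns: 41 capacity values (1 to W)
Total subproblems = 25 * 41 = 1025


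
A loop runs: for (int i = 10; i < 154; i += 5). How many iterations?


Loop starts at i = 10, increments by 5, stops when i >= 154.
Number of iterations = ceil((154 - 10) / 5)
= ceil(144 / 5)
= 29


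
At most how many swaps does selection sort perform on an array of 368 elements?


Each of the 367 passes places one element in its final position.
Pass 1: swap minimum into position 0
Pass 2: swap minimum of remaining into position 1
...
Pass 367: last two elements, one swap
Maximum swaps = 368 - 1 = 367


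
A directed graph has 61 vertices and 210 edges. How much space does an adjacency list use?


Adjacency list: one list head per vertex + one entry per edge
Vertex heads: 61
Edge entries: 210
Total = 61 + 210 = 271


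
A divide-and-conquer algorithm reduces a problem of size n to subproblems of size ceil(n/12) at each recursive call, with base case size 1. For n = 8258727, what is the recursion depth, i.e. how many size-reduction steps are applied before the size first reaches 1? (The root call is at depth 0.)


Each step divides the size by 12 (rounding up); after k steps the size is ceil(n/12^k), which equals 1 exactly when 12^k >= n.
So the depth is the smallest k with 12^k >= 8258727, i.e. ceil(log_12(8258727)).
12^6 = 2985984 < 8258727 <= 35831808 = 12^7
Recursion depth = 7


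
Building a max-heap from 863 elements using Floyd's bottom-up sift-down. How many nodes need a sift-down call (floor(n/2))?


In a heap of 863 elements (0-indexed array):
  Last element index: 862
  Parent of last element: floor((862 - 1) / 2) = 430
  Internal nodes: indices 0 to 430
  Count = floor(863/2) = 431


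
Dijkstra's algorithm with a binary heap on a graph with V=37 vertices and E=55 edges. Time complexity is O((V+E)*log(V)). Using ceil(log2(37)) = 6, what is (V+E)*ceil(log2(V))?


Dijkstra with a binary heap: each vertex is extracted once, each edge may relax once.
Each heap operation costs O(log V).
V + E = 37 + 55 = 92
ceil(log2(37)) = 6 (since 2^5 = 32 < 37 <= 64 = 2^6)
Total heap work = (V+E) * ceil(log2(V)) = 92 * 6 = 552


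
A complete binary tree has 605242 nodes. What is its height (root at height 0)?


In a complete binary tree, level k holds nodes 2^k .. 2^(k+1)-1 (1-indexed).
Height = floor(log2(n)) = floor(log2(605242)) = 19
Check: 2^19 = 524288 <= 605242 < 1048576 = 2^20


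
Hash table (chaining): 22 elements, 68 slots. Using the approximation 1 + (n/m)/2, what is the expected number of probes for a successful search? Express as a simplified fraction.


Computing expected probes:
alpha = 22/68
= 1 + alpha/2
= 1 + 22/(2*68)
= (2*68 + 22) / (2*68)
= 158/136 = 79/68


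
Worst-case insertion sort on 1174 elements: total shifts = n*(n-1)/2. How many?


Sum of shifts = 1 + 2 + 3 + ... + 1173
= 1174 * 1173 / 2
= 1377102 / 2
= 688551


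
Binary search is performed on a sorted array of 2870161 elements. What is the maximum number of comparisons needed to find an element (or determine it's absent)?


Binary search halves the search space each comparison:
  Step 1: search space = 2870161 -> 1435080
  Step 2: search space = 1435080 -> 717540
  Step 3: search space = 717540 -> 358770
  Step 4: search space = 358770 -> 179385
  Step 5: search space = 179385 -> 89692
  Step 6: search space = 89692 -> 44846
  Step 7: search space = 44846 -> 22423
  Step 8: search space = 22423 -> 11211
  Step 9: search space = 11211 -> 5605
  Step 10: search space = 5605 -> 2802
  Step 11: search space = 2802 -> 1401
  Step 12: search space = 1401 -> 700
  Step 13: search space = 700 -> 350
  Step 14: search space = 350 -> 175
  Step 15: search space = 175 -> 87
  Step 16: search space = 87 -> 43
  Step 17: search space = 43 -> 21
  Step 18: search space = 21 -> 10
  Step 19: search space = 10 -> 5
  Step 20: search space = 5 -> 2
  Step 21: search space = 2 -> 1
  Step 22: search space = 1 (final check)
Maximum comparisons = floor(log2(2870161)) + 1 = 21 + 1 = 22


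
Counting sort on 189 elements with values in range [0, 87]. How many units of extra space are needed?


Output array size: 189 (to store sorted result)
Count array size: 88 (one slot per possible value, range 0 to 87)
Total extra space = 189 + 88 = 277


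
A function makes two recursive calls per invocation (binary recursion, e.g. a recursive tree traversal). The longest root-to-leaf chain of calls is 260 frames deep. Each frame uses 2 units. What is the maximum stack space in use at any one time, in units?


Binary recursion: the two calls run one after the other, so only one root-to-leaf chain of frames is on the stack at a time.
Maximum depth (longest chain) = 260 frames
Each frame = 2 units
Max stack space = 260 * 2 = 520


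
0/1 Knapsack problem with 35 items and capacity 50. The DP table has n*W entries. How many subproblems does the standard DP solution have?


The DP table is indexed by (item, capacity).
Rows: 35 items
Columns: 50 capacity values (1 to W)
Total subproblems = 35 * 50 = 1750


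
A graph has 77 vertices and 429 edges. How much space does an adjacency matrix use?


Adjacency matrix: V x V grid of entries
Space = V^2 = 77^2 = 77 * 77 = 5929


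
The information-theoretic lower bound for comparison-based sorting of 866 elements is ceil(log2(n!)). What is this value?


A binary decision tree of height h has at most 2^h leaves and needs at least n! of them, so h >= ceil(log2(n!)).
866! is far too large to multiply out, so use Stirling's series:
  ln(n!) ~ n ln n - n + (1/2) ln(2 pi n) + 1/(12n)  (error below 1/(360 n^3), negligible here)
  ln(866) = 6.7638849
  n ln n = 866 * 6.7638849 = 5857.5243
  (1/2) ln(2 pi * 866) = (1/2) ln(5441.2385) = 4.3009
  1/(12*866) = 0.0001
  ln(866!) ~ 5857.5243 - 866 + 4.3009 + 0.0001 = 4995.8253
Convert to base 2: log2(866!) = 4995.8253 / ln 2 = 4995.8253 / 0.69314718 = 7207.4524
ceil(7207.4524) = 7208


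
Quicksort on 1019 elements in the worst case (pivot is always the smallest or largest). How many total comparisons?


In the worst case, each partition step picks the worst pivot:
  Partition 1: 1018 comparisons (n-1 elements to compare)
  Partition 2: 1017 comparisons
  Partition 3: 1016 comparisons
  Partition 4: 1015 comparisons
  Partition 5: 1014 comparisons
  ...
  Last partition: 0 comparisons
Total = (n-1) + (n-2) + ... + 1 + 0 = n*(n-1)/2
= 1019*1018/2 = 518671


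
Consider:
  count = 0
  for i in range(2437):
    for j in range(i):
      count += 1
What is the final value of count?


For each i, the inner loop runs i times:
  i=0: inner runs 0 times
  i=1: inner runs 1 time
  i=2: inner runs 2 times
  i=3: inner runs 3 times
  i=4: inner runs 4 times
  i=5: inner runs 5 times
  i=6: inner runs 6 times
  i=7: inner runs 7 times
  ...
Total = 0 + 1 + 2 + ... + 2436 = 2437*(2437-1)/2 = 2968266


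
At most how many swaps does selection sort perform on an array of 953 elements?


Each of the 952 passes places one element in its final position.
Pass 1: swap minimum into position 0
Pass 2: swap minimum of remaining into position 1
...
Pass 952: last two elements, one swap
Maximum swaps = 953 - 1 = 952


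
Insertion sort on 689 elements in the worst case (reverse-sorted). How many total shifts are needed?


In the worst case (reverse-sorted), each element shifts past all previous:
  Element 1: 1 shifts
  Element 2: 2 shifts
  Element 3: 3 shifts
  Element 4: 4 shifts
  Element 5: 5 shifts
  ...
  Element 688: 688 shifts
Total = 1 + 2 + ... + 688
= 689*(689-1)/2 = 237016


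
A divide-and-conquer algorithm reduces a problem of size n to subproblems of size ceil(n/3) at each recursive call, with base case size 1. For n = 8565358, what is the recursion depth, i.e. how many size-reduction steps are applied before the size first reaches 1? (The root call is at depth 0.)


Each step divides the size by 3 (rounding up); after k steps the size is ceil(n/3^k), which equals 1 exactly when 3^k >= n.
So the depth is the smallest k with 3^k >= 8565358, i.e. ceil(log_3(8565358)).
3^14 = 4782969 < 8565358 <= 14348907 = 3^15
Recursion depth = 15


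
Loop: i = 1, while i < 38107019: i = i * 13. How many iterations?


i multiplies by 13 each step:
i = 1 -> 13 -> 169 -> 2197 -> 28561 -> 371293 -> 4826809 -> 62748517 (stop)
Iterations = ceil(log_13(38107019)) = 7


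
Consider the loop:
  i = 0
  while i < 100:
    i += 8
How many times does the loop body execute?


Starting at i = 0, each iteration adds 8.
Iterations until i >= 100:
  Iteration 1: i = 0 -> i = 8
  Iteration 2: i = 8 -> i = 16
  Iteration 3: i = 16 -> i = 24
  Iteration 4: i = 24 -> i = 32
  Iteration 5: i = 32 -> i = 40
  Iteration 6: i = 40 -> i = 48
  Iteration 7: i = 48 -> i = 56
  Iteration 8: i = 56 -> i = 64
  ... continuing ...
Total iterations = ceil(100/8) = 13


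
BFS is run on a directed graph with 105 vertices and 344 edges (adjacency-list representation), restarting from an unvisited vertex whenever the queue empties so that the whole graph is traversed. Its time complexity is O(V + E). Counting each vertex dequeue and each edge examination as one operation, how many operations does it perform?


A full BFS traversal dequeues each vertex exactly once and examines each directed edge exactly once.
V = 105 (vertex processing cost)
E = 344 (edge examination cost)
Total operations proportional to V + E = 105 + 344 = 449


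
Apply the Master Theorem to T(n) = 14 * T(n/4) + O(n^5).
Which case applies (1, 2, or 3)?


The Master Theorem: T(n) = a*T(n/b) + O(n^c)
  a = 14, b = 4, c = 5
log_b(a) = log_4(14) ~ 1.904
Compare b^c with a: 4^5 = 1024 > 14, so c > log_b(a).
Since c > log_b(a), Case 3 applies.
T(n) = O(n^5)
Master Theorem case = 3


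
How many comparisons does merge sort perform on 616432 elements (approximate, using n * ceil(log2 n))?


Recursion depth: ceil(log2(616432)) = 20
Each recursion level merges n = 616432 elements
Total = 616432 * 20 = 12328640


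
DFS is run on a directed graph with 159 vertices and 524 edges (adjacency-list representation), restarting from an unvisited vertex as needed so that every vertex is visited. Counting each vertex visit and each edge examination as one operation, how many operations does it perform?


A full DFS traversal processes each vertex exactly once (push/pop on stack).
Each directed edge is examined once.
V = 159, E = 524
V + E = 683


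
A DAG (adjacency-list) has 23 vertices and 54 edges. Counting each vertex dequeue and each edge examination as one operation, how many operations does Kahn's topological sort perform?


V = 23 (vertex processing)
E = 54 (edge processing)
V + E = 23 + 54 = 77


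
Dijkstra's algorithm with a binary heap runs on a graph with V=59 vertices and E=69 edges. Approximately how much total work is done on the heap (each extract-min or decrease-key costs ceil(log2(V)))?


Dijkstra with a binary heap: each vertex is extracted once, each edge may relax once.
Each heap operation costs O(log V).
V + E = 59 + 69 = 128
ceil(log2(59)) = 6 (since 2^5 = 32 < 59 <= 64 = 2^6)
Total heap work = (V+E) * ceil(log2(V)) = 128 * 6 = 768


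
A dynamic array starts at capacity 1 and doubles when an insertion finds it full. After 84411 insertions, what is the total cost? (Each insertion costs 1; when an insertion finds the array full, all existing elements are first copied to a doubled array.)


Insertion cost: 84411 (one per element)
Resizes occur just before inserting elements 2, 3, 5, 9, ...
Elements copied at each resize: 1 + 2 + 4 + 8 + 16 + 32 + 64 + 128 + 256 + 512 + 1024 + 2048 + 4096 + 8192 + 16384 + 32768 + 65536
Sum of copies = 131071 (geometric series: 2^k - 1)
Total = 84411 + 131071 = 215482


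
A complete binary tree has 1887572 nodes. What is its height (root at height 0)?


In a complete binary tree, level k holds nodes 2^k .. 2^(k+1)-1 (1-indexed).
Height = floor(log2(n)) = floor(log2(1887572)) = 20
Check: 2^20 = 1048576 <= 1887572 < 2097152 = 2^21


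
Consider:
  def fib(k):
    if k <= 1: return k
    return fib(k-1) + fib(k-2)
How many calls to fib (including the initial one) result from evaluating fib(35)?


Let C(m) = total calls to evaluate fib(m). Then C(0)=C(1)=1, and
C(m) = 1 + C(m-1) + C(m-2) for m >= 2.
Build the table (each entry = 1 + previous two):
  C(0) = 1
  C(1) = 1
  C(2) = 1 + 1 + 1 = 3
  C(3) = 1 + 3 + 1 = 5
  C(4) = 1 + 5 + 3 = 9
  C(5) = 1 + 9 + 5 = 15
  C(6) = 1 + 15 + 9 = 25
  C(7) = 1 + 25 + 15 = 41
  C(8) = 1 + 41 + 25 = 67
  C(9) = 1 + 67 + 41 = 109
  C(10) = 1 + 109 + 67 = 177
  C(11) = 1 + 177 + 109 = 287
  C(12) = 1 + 287 + 177 = 465
  C(13) = 1 + 465 + 287 = 753
  C(14) = 1 + 753 + 465 = 1219
  C(15) = 1 + 1219 + 753 = 1973
  C(16) = 1 + 1973 + 1219 = 3193
  C(17) = 1 + 3193 + 1973 = 5167
  C(18) = 1 + 5167 + 3193 = 8361
  C(19) = 1 + 8361 + 5167 = 13529
  C(20) = 1 + 13529 + 8361 = 21891
  C(21) = 1 + 21891 + 13529 = 35421
  C(22) = 1 + 35421 + 21891 = 57313
  C(23) = 1 + 57313 + 35421 = 92735
  C(24) = 1 + 92735 + 57313 = 150049
  C(25) = 1 + 150049 + 92735 = 242785
  C(26) = 1 + 242785 + 150049 = 392835
  C(27) = 1 + 392835 + 242785 = 635621
  C(28) = 1 + 635621 + 392835 = 1028457
  C(29) = 1 + 1028457 + 635621 = 1664079
  C(30) = 1 + 1664079 + 1028457 = 2692537
  C(31) = 1 + 2692537 + 1664079 = 4356617
  C(32) = 1 + 4356617 + 2692537 = 7049155
  C(33) = 1 + 7049155 + 4356617 = 11405773
  C(34) = 1 + 11405773 + 7049155 = 18454929
  C(35) = 1 + 18454929 + 11405773 = 29860703
Total calls for fib(35) = 29860703


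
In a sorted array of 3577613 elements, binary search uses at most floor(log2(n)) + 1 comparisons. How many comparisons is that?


Halving sequence: 3577613 -> 1788806 -> 894403 -> 447201 -> 223600 -> 111800 -> 55900 -> 27950 -> 13975 -> 6987 -> 3493 -> 1746 -> 873 -> 436 -> 218 -> 109 -> 54 -> 27 -> 13 -> 6 -> 3 -> 1
Number of halvings = 21
Max comparisons = 21 + 1 = 22


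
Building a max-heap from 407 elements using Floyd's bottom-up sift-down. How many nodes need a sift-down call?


In a heap of 407 elements (0-indexed array):
  Last element index: 406
  Parent of last element: floor((406 - 1) / 2) = 202
  Internal nodes: indices 0 to 202
  Count = floor(407/2) = 203


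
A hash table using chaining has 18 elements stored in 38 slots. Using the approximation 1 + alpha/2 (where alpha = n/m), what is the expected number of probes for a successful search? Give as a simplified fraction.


Load factor alpha = n/m = 18/38
Expected probes = 1 + alpha/2 = 1 + 18/(2*38)
= 1 + 18/76
= 76/76 + 18/76
= 94/76
Simplify: 47/38


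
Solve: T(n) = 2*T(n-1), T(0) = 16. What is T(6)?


Unrolling:
T(6) = 2*T(5) = 2^2*T(4) = ... = 2^6*T(0)
= 2^6 * 16
= 64 * 16 = 1024


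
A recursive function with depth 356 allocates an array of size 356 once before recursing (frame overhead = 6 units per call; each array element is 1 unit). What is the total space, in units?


Array allocation: 356 units (allocated once)
Stack frames: 356 deep * 6 per frame = 2136 units
Total = 356 + 2136 = 2492


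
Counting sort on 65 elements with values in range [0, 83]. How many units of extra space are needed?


Output array size: 65 (to store sorted result)
Count array size: 84 (one slot per possible value, range 0 to 83)
Total extra space = 65 + 84 = 149


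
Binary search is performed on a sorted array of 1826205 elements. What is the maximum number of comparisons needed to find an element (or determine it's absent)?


Binary search halves the search space each comparison:
  Step 1: search space = 1826205 -> 913102
  Step 2: search space = 913102 -> 456551
  Step 3: search space = 456551 -> 228275
  Step 4: search space = 228275 -> 114137
  Step 5: search space = 114137 -> 57068
  Step 6: search space = 57068 -> 28534
  Step 7: search space = 28534 -> 14267
  Step 8: search space = 14267 -> 7133
  Step 9: search space = 7133 -> 3566
  Step 10: search space = 3566 -> 1783
  Step 11: search space = 1783 -> 891
  Step 12: search space = 891 -> 445
  Step 13: search space = 445 -> 222
  Step 14: search space = 222 -> 111
  Step 15: search space = 111 -> 55
  Step 16: search space = 55 -> 27
  Step 17: search space = 27 -> 13
  Step 18: search space = 13 -> 6
  Step 19: search space = 6 -> 3
  Step 20: search space = 3 -> 1
  Step 21: search space = 1 (final check)
Maximum comparisons = floor(log2(1826205)) + 1 = 20 + 1 = 21


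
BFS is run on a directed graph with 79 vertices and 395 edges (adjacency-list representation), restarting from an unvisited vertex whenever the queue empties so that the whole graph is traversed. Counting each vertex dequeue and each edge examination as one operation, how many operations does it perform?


A full BFS traversal dequeues each vertex exactly once and examines each directed edge exactly once.
V = 79 (vertex processing cost)
E = 395 (edge examination cost)
Total operations proportional to V + E = 79 + 395 = 474


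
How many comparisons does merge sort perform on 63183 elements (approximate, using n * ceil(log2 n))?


Recursion depth: ceil(log2(63183)) = 16
Each recursion level merges n = 63183 elements
Total = 63183 * 16 = 1010928


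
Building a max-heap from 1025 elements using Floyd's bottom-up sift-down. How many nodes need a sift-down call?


In a heap of 1025 elements (0-indexed array):
  Last element index: 1024
  Parent of last element: floor((1024 - 1) / 2) = 511
  Internal nodes: indices 0 to 511
  Count = floor(1025/2) = 512


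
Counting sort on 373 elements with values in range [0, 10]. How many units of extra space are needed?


Output array size: 373 (to store sorted result)
Count array size: 11 (one slot per possible value, range 0 to 10)
Total extra space = 373 + 11 = 384


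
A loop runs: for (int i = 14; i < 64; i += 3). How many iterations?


Loop starts at i = 14, increments by 3, stops when i >= 64.
Number of iterations = ceil((64 - 14) / 3)
= ceil(50 / 3)
= 17


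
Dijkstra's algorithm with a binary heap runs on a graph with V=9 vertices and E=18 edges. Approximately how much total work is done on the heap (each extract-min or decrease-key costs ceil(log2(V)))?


Dijkstra with a binary heap: each vertex is extracted once, each edge may relax once.
Each heap operation costs O(log V).
V + E = 9 + 18 = 27
ceil(log2(9)) = 4 (since 2^3 = 8 < 9 <= 16 = 2^4)
Total heap work = (V+E) * ceil(log2(V)) = 27 * 4 = 108


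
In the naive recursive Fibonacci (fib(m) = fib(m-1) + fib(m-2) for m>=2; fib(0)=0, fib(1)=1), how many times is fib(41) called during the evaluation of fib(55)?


Let N(m) = number of times fib(m) is called while evaluating fib(55).
N(55) = 1 (the initial call).
N(54) = 1 (only fib(55) calls it).
For 1 <= m <= 53: fib(m) is called by fib(m+1) and fib(m+2), so
  N(m) = N(m+1) + N(m+2).
fib(0) is called only by fib(2), so N(0) = N(2).
Walk down from m=55:
  N(55)=1, N(54)=1, N(53)=2, N(52)=3, N(51)=5, N(50)=8, N(49)=13, N(48)=21, N(47)=34, N(46)=55, N(45)=89, N(44)=144, N(43)=233, N(42)=377, N(41)=610
N(41) = 610


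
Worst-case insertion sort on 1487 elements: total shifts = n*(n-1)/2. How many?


Sum of shifts = 1 + 2 + 3 + ... + 1486
= 1487 * 1486 / 2
= 2209682 / 2
= 1104841


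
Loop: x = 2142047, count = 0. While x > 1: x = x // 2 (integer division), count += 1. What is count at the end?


The variable x halves each step:
x = 2142047 -> 1071023 -> 535511 -> 267755 -> 133877 -> 66938 -> 33469 -> 16734 -> 8367 -> 4183 -> 2091 -> 1045 -> 522 -> 261 -> 130 -> 65 -> 32 -> 16 -> 8 -> 4 -> 2 -> 1
Number of halvings = floor(log2(2142047)) = 21


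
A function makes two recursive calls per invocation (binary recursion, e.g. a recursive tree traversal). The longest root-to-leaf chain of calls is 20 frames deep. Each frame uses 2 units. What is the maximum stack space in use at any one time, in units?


Binary recursion: the two calls run one after the other, so only one root-to-leaf chain of frames is on the stack at a time.
Maximum depth (longest chain) = 20 frames
Each frame = 2 units
Max stack space = 20 * 2 = 40


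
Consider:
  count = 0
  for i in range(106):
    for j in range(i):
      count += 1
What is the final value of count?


For each i, the inner loop runs i times:
  i=0: inner runs 0 times
  i=1: inner runs 1 time
  i=2: inner runs 2 times
  i=3: inner runs 3 times
  i=4: inner runs 4 times
  i=5: inner runs 5 times
  i=6: inner runs 6 times
  i=7: inner runs 7 times
  ...
Total = 0 + 1 + 2 + ... + 105 = 106*(106-1)/2 = 5565


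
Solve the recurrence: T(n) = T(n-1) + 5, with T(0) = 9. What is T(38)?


Unrolling the recurrence:
T(38) = T(37) + 5
       = T(36) + 5 + 5
       = T(35) + 5*3
       ...
       = T(0) + 5*38
       = 9 + 190 = 199


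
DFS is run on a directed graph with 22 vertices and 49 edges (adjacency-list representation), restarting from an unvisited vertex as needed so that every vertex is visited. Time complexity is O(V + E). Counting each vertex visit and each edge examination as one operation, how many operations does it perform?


A full DFS traversal processes each vertex exactly once (push/pop on stack).
Each directed edge is examined once.
V = 22, E = 49
V + E = 71


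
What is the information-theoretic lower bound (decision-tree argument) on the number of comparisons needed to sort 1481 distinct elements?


A binary decision tree of height h has at most 2^h leaves and needs at least n! of them, so h >= ceil(log2(n!)).
1481! is far too large to multiply out, so use Stirling's series:
  ln(n!) ~ n ln n - n + (1/2) ln(2 pi n) + 1/(12n)  (error below 1/(360 n^3), negligible here)
  ln(1481) = 7.3004728
  n ln n = 1481 * 7.3004728 = 10812.0002
  (1/2) ln(2 pi * 1481) = (1/2) ln(9305.3974) = 4.5692
  1/(12*1481) = 0.0001
  ln(1481!) ~ 10812.0002 - 1481 + 4.5692 + 0.0001 = 9335.5695
Convert to base 2: log2(1481!) = 9335.5695 / ln 2 = 9335.5695 / 0.69314718 = 13468.3798
ceil(13468.3798) = 13469


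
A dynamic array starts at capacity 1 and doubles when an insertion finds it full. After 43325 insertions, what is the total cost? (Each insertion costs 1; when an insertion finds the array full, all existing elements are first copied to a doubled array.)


Insertion cost: 43325 (one per element)
Resizes occur just before inserting elements 2, 3, 5, 9, ...
Elements copied at each resize: 1 + 2 + 4 + 8 + 16 + 32 + 64 + 128 + 256 + 512 + 1024 + 2048 + 4096 + 8192 + 16384 + 32768
Sum of copies = 65535 (geometric series: 2^k - 1)
Total = 43325 + 65535 = 108860


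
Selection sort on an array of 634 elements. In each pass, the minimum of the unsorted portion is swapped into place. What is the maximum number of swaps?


Selection sort performs one swap per pass:
  Pass 1: find min in positions 0 to 633, swap with position 0
  Pass 2: find min in positions 1 to 633, swap with position 1
  Pass 3: find min in positions 2 to 633, swap with position 2
  Pass 4: find min in positions 3 to 633, swap with position 3
  Pass 5: find min in positions 4 to 633, swap with position 4
  ... (628 more passes)
Total passes (and swaps) = n - 1 = 634 - 1 = 633


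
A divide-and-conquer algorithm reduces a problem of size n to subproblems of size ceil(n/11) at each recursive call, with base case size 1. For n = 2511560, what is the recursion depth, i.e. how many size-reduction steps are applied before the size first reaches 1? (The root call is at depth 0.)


Each step divides the size by 11 (rounding up); after k steps the size is ceil(n/11^k), which equals 1 exactly when 11^k >= n.
So the depth is the smallest k with 11^k >= 2511560, i.e. ceil(log_11(2511560)).
11^6 = 1771561 < 2511560 <= 19487171 = 11^7
Recursion depth = 7


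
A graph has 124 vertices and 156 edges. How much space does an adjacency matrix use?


Adjacency matrix: V x V grid of entries
Space = V^2 = 124^2 = 124 * 124 = 15376


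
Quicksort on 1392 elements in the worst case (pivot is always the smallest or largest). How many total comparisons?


In the worst case, each partition step picks the worst pivot:
  Partition 1: 1391 comparisons (n-1 elements to compare)
  Partition 2: 1390 comparisons
  Partition 3: 1389 comparisons
  Partition 4: 1388 comparisons
  Partition 5: 1387 comparisons
  ...
  Last partition: 0 comparisons
Total = (n-1) + (n-2) + ... + 1 + 0 = n*(n-1)/2
= 1392*1391/2 = 968136


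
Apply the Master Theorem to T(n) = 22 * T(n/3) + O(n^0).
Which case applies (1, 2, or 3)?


The Master Theorem: T(n) = a*T(n/b) + O(n^c)
  a = 22, b = 3, c = 0
log_b(a) = log_3(22) ~ 2.814
Compare b^c with a: 3^0 = 1 < 22, so c < log_b(a).
Since c < log_b(a), Case 1 applies.
T(n) = O(n^(log_3 22)) ~ O(n^2.814)
Master Theorem case = 1


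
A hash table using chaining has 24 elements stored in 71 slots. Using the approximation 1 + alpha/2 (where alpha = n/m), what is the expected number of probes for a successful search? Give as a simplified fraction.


Load factor alpha = n/m = 24/71
Expected probes = 1 + alpha/2 = 1 + 24/(2*71)
= 1 + 24/142
= 142/142 + 24/142
= 166/142
Simplify: 83/71


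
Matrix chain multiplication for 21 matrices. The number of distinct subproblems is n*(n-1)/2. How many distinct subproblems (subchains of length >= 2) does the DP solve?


Subproblems are indexed by (i, j) where i < j.
Number of such pairs = n*(n-1)/2
= 21 * 20 / 2
= 210


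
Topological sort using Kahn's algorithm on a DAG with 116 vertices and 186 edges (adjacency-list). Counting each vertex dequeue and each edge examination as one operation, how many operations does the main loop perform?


Kahn's algorithm:
  1. Compute in-degrees: O(V + E)
  2. Process queue: each vertex dequeued once (O(V))
     each edge examined once (O(E))
Total = V + E = 116 + 186 = 302


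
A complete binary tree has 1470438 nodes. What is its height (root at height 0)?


In a complete binary tree, level k holds nodes 2^k .. 2^(k+1)-1 (1-indexed).
Height = floor(log2(n)) = floor(log2(1470438)) = 20
Check: 2^20 = 1048576 <= 1470438 < 2097152 = 2^21


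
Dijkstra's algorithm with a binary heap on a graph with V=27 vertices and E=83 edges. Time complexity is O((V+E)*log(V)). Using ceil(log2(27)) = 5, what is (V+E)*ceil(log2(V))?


Dijkstra with a binary heap: each vertex is extracted once, each edge may relax once.
Each heap operation costs O(log V).
V + E = 27 + 83 = 110
ceil(log2(27)) = 5 (since 2^4 = 16 < 27 <= 32 = 2^5)
Total heap work = (V+E) * ceil(log2(V)) = 110 * 5 = 550


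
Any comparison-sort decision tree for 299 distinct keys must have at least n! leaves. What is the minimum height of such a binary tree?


A binary decision tree of height h has at most 2^h leaves and needs at least n! of them, so h >= ceil(log2(n!)).
299! is far too large to multiply out, so use Stirling's series:
  ln(n!) ~ n ln n - n + (1/2) ln(2 pi n) + 1/(12n)  (error below 1/(360 n^3), negligible here)
  ln(299) = 5.7004436
  n ln n = 299 * 5.7004436 = 1704.4326
  (1/2) ln(2 pi * 299) = (1/2) ln(1878.6724) = 3.7692
  1/(12*299) = 0.0003
  ln(299!) ~ 1704.4326 - 299 + 3.7692 + 0.0003 = 1409.2021
Convert to base 2: log2(299!) = 1409.2021 / ln 2 = 1409.2021 / 0.69314718 = 2033.0489
ceil(2033.0489) = 2034


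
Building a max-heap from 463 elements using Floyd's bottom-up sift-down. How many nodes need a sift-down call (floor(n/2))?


In a heap of 463 elements (0-indexed array):
  Last element index: 462
  Parent of last element: floor((462 - 1) / 2) = 230
  Internal nodes: indices 0 to 230
  Count = floor(463/2) = 231


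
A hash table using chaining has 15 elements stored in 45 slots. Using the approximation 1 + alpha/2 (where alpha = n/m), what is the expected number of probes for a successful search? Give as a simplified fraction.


Load factor alpha = n/m = 15/45
Expected probes = 1 + alpha/2 = 1 + 15/(2*45)
= 1 + 15/90
= 90/90 + 15/90
= 105/90
Simplify: 7/6


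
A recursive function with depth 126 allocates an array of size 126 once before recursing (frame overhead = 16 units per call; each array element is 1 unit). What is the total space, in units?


Array allocation: 126 units (allocated once)
Stack frames: 126 deep * 16 per frame = 2016 units
Total = 126 + 2016 = 2142


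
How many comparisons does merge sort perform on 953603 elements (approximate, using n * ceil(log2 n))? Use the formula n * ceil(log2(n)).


Recursion depth: ceil(log2(953603)) = 20
Each recursion level merges n = 953603 elements
Total = 953603 * 20 = 19072060


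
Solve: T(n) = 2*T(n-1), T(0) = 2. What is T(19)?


Unrolling:
T(19) = 2*T(18) = 2^2*T(17) = ... = 2^19*T(0)
= 2^19 * 2
= 524288 * 2 = 1048576


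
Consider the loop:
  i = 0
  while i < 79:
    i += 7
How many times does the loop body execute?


Starting at i = 0, each iteration adds 7.
Iterations until i >= 79:
  Iteration 1: i = 0 -> i = 7
  Iteration 2: i = 7 -> i = 14
  Iteration 3: i = 14 -> i = 21
  Iteration 4: i = 21 -> i = 28
  Iteration 5: i = 28 -> i = 35
  Iteration 6: i = 35 -> i = 42
  Iteration 7: i = 42 -> i = 49
  Iteration 8: i = 49 -> i = 56
  ... continuing ...
Total iterations = ceil(79/7) = 12


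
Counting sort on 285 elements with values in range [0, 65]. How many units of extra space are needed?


Output array size: 285 (to store sorted result)
Count array size: 66 (one slot per possible value, range 0 to 65)
Total extra space = 285 + 66 = 351


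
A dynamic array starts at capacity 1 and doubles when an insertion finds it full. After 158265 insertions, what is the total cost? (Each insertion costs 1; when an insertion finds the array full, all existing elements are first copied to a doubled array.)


Insertion cost: 158265 (one per element)
Resizes occur just before inserting elements 2, 3, 5, 9, ...
Elements copied at each resize: 1 + 2 + 4 + 8 + 16 + 32 + 64 + 128 + 256 + 512 + 1024 + 2048 + 4096 + 8192 + 16384 + 32768 + 65536 + 131072
Sum of copies = 262143 (geometric series: 2^k - 1)
Total = 158265 + 262143 = 420408


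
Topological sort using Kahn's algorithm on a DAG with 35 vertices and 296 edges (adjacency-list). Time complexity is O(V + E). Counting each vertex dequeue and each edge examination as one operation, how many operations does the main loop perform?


Kahn's algorithm:
  1. Compute in-degrees: O(V + E)
  2. Process queue: each vertex dequeued once (O(V))
     each edge examined once (O(E))
Total = V + E = 35 + 296 = 331


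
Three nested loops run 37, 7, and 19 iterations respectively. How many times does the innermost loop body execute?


Loop 1 (outermost): 37 iterations
Loop 2 (middle): 7 iterations per outer
Loop 3 (innermost): 19 iterations per middle
Total = 37 * 7 * 19 = 4921


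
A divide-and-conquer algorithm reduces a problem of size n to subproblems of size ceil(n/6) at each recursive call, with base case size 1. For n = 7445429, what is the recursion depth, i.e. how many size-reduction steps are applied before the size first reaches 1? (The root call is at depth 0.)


Each step divides the size by 6 (rounding up); after k steps the size is ceil(n/6^k), which equals 1 exactly when 6^k >= n.
So the depth is the smallest k with 6^k >= 7445429, i.e. ceil(log_6(7445429)).
6^8 = 1679616 < 7445429 <= 10077696 = 6^9
Recursion depth = 9
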